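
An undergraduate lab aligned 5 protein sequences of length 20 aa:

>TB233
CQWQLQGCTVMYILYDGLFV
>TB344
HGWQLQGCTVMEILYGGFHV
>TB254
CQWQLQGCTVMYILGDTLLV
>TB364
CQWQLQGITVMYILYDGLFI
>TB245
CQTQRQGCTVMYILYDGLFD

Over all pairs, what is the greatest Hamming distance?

9

Pairwise Hamming distances:
  TB233 vs TB344: 6
  TB233 vs TB254: 3
  TB233 vs TB364: 2
  TB233 vs TB245: 3
  TB344 vs TB254: 8
  TB344 vs TB364: 8
  TB344 vs TB245: 9
  TB254 vs TB364: 5
  TB254 vs TB245: 6
  TB364 vs TB245: 4
The largest is 9, between TB344 and TB245.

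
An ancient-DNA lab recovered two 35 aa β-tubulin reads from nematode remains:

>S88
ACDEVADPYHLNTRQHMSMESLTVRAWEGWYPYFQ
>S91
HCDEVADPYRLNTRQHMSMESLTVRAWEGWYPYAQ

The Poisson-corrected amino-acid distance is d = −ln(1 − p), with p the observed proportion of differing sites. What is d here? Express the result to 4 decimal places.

0.0896

Mismatches occur at site 1 (A→H), site 10 (H→R), site 34 (F→A).
p = 3/35 = 0.085714.
d = −ln(1 − 0.085714) = −ln(0.914286) = 0.0896.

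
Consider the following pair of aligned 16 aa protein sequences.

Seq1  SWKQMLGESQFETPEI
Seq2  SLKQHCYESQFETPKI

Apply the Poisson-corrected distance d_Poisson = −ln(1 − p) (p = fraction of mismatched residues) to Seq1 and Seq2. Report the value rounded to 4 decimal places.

The sequences differ at positions 2 (W/L), 5 (M/H), 6 (L/C), 7 (G/Y), 15 (E/K).
p = 5/16 = 0.312500.
d = −ln(1 − 0.312500) = −ln(0.687500) = 0.3747.

0.3747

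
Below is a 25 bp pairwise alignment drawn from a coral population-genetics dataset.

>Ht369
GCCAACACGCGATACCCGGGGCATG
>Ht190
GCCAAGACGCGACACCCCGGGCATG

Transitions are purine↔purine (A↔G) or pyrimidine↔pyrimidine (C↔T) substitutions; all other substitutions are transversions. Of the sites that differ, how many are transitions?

The sequences differ at positions 6 (C/G, transversion), 13 (T/C, transition), 18 (G/C, transversion).
Of the 3 differences, 1 transition and 2 transversions, so the answer is 1.

1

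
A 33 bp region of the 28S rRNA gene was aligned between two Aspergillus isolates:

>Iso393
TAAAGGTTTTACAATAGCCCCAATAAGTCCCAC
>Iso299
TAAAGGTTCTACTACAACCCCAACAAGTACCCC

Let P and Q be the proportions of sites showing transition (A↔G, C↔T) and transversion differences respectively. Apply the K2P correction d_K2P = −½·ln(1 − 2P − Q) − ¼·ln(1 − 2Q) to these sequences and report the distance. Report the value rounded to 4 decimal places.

0.2529

The sequences differ at positions 9 (T/C, transition), 13 (A/T, transversion), 15 (T/C, transition), 17 (G/A, transition), 24 (T/C, transition), 29 (C/A, transversion), 32 (A/C, transversion).
Of the 7 differences, 4 transitions and 3 transversions over 33 sites: P = 4/33 = 0.121212, Q = 3/33 = 0.090909.
d = −0.5·ln(0.666667) − 0.25·ln(0.818182) = −0.5·(-0.405465) − 0.25·(-0.200670) = 0.2529.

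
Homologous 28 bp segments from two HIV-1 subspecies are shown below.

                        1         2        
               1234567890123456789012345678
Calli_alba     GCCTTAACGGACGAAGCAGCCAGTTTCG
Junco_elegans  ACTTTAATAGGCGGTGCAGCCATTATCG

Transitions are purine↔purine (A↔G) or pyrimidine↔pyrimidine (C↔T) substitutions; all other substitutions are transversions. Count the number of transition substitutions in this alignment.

6

Differing sites — 1:G/A (Ti); 3:C/T (Ti); 8:C/T (Ti); 9:G/A (Ti); 11:A/G (Ti); 14:A/G (Ti); 15:A/T (Tv); 23:G/T (Tv); 25:T/A (Tv).
Of the 9 differences, 6 transitions and 3 transversions, so the answer is 6.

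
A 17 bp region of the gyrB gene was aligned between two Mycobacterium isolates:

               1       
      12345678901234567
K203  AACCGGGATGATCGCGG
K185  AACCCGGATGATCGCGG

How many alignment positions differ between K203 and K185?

A single mismatch occurs at site 5 (G↔C).
That gives 1 mismatch out of 17 aligned sites, so the Hamming distance is 1.

1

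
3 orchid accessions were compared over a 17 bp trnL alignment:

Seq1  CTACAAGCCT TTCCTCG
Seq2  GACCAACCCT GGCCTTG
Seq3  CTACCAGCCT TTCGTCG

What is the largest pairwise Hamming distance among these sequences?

9

Pairwise Hamming distances:
  Seq1 vs Seq2: 7
  Seq1 vs Seq3: 2
  Seq2 vs Seq3: 9
The largest is 9, between Seq2 and Seq3.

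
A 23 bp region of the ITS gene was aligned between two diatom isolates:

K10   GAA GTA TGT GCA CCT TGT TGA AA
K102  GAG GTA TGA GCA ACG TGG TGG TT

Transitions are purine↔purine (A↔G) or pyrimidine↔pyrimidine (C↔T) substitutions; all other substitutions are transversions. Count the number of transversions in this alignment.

6

Differing sites — 3:A/G (Ti); 9:T/A (Tv); 13:C/A (Tv); 15:T/G (Tv); 18:T/G (Tv); 21:A/G (Ti); 22:A/T (Tv); 23:A/T (Tv).
Of the 8 differences, 2 transitions and 6 transversions, so the answer is 6.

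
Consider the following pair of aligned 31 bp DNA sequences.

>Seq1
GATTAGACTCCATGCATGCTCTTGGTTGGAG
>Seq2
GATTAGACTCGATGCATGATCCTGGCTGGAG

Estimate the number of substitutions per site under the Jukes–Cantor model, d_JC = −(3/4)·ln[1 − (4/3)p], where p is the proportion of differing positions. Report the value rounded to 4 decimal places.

The sequences differ at positions 11 (C/G), 19 (C/A), 22 (T/C), 26 (T/C).
p = 4/31 = 0.129032.
d = −0.75 · ln(1 − (4/3)·0.129032) = −0.75 · ln(0.827957) = −0.75 · (-0.188794) = 0.1416.

0.1416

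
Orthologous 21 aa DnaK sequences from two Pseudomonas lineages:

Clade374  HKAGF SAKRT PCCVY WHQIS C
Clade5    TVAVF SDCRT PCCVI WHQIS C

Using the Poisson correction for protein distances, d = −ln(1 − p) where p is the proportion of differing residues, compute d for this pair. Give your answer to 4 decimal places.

The sequences differ at positions 1 (H/T), 2 (K/V), 4 (G/V), 7 (A/D), 8 (K/C), 15 (Y/I).
p = 6/21 = 0.285714.
d = −ln(1 − 0.285714) = −ln(0.714286) = 0.3365.

0.3365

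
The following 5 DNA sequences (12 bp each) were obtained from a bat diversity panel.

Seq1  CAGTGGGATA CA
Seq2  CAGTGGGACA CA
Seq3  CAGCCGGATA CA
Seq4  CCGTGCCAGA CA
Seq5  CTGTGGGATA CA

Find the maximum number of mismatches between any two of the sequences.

Pairwise Hamming distances:
  Seq1 vs Seq2: 1
  Seq1 vs Seq3: 2
  Seq1 vs Seq4: 4
  Seq1 vs Seq5: 1
  Seq2 vs Seq3: 3
  Seq2 vs Seq4: 4
  Seq2 vs Seq5: 2
  Seq3 vs Seq4: 6
  Seq3 vs Seq5: 3
  Seq4 vs Seq5: 4
The largest is 6, between Seq3 and Seq4.

6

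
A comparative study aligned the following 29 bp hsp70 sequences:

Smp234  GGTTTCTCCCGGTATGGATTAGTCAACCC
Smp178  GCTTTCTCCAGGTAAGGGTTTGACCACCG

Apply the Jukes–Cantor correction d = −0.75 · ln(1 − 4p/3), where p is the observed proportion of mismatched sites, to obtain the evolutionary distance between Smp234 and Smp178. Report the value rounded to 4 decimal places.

Differing sites — 2:G/C; 10:C/A; 15:T/A; 18:A/G; 21:A/T; 23:T/A; 25:A/C; 29:C/G.
p = 8/29 = 0.275862.
d = −0.75 · ln(1 − (4/3)·0.275862) = −0.75 · ln(0.632184) = −0.75 · (-0.458575) = 0.3439.

0.3439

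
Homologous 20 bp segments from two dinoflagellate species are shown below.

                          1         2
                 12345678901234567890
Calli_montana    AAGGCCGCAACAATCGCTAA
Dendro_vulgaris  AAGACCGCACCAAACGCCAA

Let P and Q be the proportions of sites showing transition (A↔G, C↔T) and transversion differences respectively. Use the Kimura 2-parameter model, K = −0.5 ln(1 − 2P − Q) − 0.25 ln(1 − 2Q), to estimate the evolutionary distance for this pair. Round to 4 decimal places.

Mismatches occur at site 4 (G/A, transition), site 10 (A/C, transversion), site 14 (T/A, transversion), site 18 (T/C, transition).
Of the 4 differences, 2 transitions and 2 transversions over 20 sites: P = 2/20 = 0.100000, Q = 2/20 = 0.100000.
d = −0.5·ln(0.700000) − 0.25·ln(0.800000) = −0.5·(-0.356675) − 0.25·(-0.223144) = 0.2341.

0.2341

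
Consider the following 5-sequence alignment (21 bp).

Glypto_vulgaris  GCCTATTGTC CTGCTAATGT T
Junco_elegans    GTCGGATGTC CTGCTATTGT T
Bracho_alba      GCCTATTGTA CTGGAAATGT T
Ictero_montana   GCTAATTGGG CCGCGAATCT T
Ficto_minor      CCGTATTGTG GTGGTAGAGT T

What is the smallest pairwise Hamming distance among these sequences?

3

Pairwise Hamming distances:
  Glypto_vulgaris vs Junco_elegans: 5
  Glypto_vulgaris vs Bracho_alba: 3
  Glypto_vulgaris vs Ictero_montana: 7
  Glypto_vulgaris vs Ficto_minor: 7
  Junco_elegans vs Bracho_alba: 8
  Junco_elegans vs Ictero_montana: 11
  Junco_elegans vs Ficto_minor: 11
  Bracho_alba vs Ictero_montana: 8
  Bracho_alba vs Ficto_minor: 7
  Ictero_montana vs Ficto_minor: 11
The smallest is 3, between Glypto_vulgaris and Bracho_alba.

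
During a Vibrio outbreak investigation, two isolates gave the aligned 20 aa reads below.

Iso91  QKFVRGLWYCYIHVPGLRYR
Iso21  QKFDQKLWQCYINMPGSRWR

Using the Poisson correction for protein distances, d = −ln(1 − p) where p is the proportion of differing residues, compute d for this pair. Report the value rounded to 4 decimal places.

0.5108

Differing sites — 4:V/D; 5:R/Q; 6:G/K; 9:Y/Q; 13:H/N; 14:V/M; 17:L/S; 19:Y/W.
p = 8/20 = 0.400000.
d = −ln(1 − 0.400000) = −ln(0.600000) = 0.5108.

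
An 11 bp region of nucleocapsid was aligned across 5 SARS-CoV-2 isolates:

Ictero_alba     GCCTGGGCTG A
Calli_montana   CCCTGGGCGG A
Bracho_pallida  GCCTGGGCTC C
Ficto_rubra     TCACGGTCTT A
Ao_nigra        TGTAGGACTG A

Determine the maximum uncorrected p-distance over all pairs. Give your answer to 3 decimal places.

Pairwise Hamming distances:
  Ictero_alba vs Calli_montana: 2
  Ictero_alba vs Bracho_pallida: 2
  Ictero_alba vs Ficto_rubra: 5
  Ictero_alba vs Ao_nigra: 5
  Calli_montana vs Bracho_pallida: 4
  Calli_montana vs Ficto_rubra: 6
  Calli_montana vs Ao_nigra: 6
  Bracho_pallida vs Ficto_rubra: 6
  Bracho_pallida vs Ao_nigra: 7
  Ficto_rubra vs Ao_nigra: 5
The largest is 7 mismatches, between Bracho_pallida and Ao_nigra; p = 7/11 = 0.636.

0.636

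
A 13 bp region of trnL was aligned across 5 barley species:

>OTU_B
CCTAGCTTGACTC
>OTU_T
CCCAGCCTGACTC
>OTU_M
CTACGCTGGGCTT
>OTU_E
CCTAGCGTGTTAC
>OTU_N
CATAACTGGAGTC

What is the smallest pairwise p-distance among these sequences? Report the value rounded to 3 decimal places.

Pairwise Hamming distances:
  OTU_B vs OTU_T: 2
  OTU_B vs OTU_M: 6
  OTU_B vs OTU_E: 4
  OTU_B vs OTU_N: 4
  OTU_T vs OTU_M: 7
  OTU_T vs OTU_E: 5
  OTU_T vs OTU_N: 6
  OTU_M vs OTU_E: 9
  OTU_M vs OTU_N: 7
  OTU_E vs OTU_N: 7
The smallest is 2 mismatches, between OTU_B and OTU_T; p = 2/13 = 0.154.

0.154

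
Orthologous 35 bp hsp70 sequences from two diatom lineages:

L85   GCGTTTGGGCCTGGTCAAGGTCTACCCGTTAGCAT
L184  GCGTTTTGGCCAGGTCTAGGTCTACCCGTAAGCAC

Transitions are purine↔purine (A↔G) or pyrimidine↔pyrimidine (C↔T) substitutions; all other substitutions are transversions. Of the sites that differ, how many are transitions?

1

The sequences differ at positions 7 (G/T, transversion), 12 (T/A, transversion), 17 (A/T, transversion), 30 (T/A, transversion), 35 (T/C, transition).
Of the 5 differences, 1 transition and 4 transversions, so the answer is 1.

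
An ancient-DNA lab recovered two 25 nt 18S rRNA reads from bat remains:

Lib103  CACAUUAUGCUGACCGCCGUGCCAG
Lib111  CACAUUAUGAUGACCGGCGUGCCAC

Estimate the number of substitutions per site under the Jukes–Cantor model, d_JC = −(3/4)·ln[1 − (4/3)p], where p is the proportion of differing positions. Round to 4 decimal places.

Mismatches occur at site 10 (C/A), site 17 (C/G), site 25 (G/C).
p = 3/25 = 0.120000.
d = −0.75 · ln(1 − (4/3)·0.120000) = −0.75 · ln(0.840000) = −0.75 · (-0.174353) = 0.1308.

0.1308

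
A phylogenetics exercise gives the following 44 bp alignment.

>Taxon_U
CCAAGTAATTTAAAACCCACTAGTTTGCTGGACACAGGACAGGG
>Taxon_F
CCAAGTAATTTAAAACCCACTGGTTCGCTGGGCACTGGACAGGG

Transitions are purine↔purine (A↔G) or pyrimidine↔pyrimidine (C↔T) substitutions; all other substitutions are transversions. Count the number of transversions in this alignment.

Mismatches occur at site 22 (A→G, transition), site 26 (T→C, transition), site 32 (A→G, transition), site 36 (A→T, transversion).
Of the 4 differences, 3 transitions and 1 transversion, so the answer is 1.

1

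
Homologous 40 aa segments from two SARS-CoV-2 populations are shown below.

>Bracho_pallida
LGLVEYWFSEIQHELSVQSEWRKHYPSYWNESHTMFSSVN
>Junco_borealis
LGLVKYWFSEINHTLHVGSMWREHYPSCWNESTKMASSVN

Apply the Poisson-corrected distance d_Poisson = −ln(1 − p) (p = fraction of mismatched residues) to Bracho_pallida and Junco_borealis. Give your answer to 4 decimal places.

The sequences differ at positions 5 (E/K), 12 (Q/N), 14 (E/T), 16 (S/H), 18 (Q/G), 20 (E/M), 23 (K/E), 28 (Y/C), 33 (H/T), 34 (T/K), 36 (F/A).
p = 11/40 = 0.275000.
d = −ln(1 − 0.275000) = −ln(0.725000) = 0.3216.

0.3216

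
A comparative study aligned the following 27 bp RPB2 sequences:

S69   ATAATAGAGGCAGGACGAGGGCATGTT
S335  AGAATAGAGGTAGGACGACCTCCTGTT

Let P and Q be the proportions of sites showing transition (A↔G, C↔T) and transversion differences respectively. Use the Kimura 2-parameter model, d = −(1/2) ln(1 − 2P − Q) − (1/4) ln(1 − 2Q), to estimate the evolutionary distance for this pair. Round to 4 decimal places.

0.2657

Differing sites — 2:T/G (Tv); 11:C/T (Ti); 19:G/C (Tv); 20:G/C (Tv); 21:G/T (Tv); 23:A/C (Tv).
Of the 6 differences, 1 transition and 5 transversions over 27 sites: P = 1/27 = 0.037037, Q = 5/27 = 0.185185.
d = −0.5·ln(0.740741) − 0.25·ln(0.629630) = −0.5·(-0.300104) − 0.25·(-0.462623) = 0.2657.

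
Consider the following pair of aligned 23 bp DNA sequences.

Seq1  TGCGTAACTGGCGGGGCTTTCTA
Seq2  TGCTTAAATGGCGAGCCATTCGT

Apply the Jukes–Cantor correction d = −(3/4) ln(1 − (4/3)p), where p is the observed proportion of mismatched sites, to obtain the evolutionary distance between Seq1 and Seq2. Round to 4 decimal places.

0.3904

The sequences differ at positions 4 (G/T), 8 (C/A), 14 (G/A), 16 (G/C), 18 (T/A), 22 (T/G), 23 (A/T).
p = 7/23 = 0.304348.
d = −0.75 · ln(1 − (4/3)·0.304348) = −0.75 · ln(0.594203) = −0.75 · (-0.520534) = 0.3904.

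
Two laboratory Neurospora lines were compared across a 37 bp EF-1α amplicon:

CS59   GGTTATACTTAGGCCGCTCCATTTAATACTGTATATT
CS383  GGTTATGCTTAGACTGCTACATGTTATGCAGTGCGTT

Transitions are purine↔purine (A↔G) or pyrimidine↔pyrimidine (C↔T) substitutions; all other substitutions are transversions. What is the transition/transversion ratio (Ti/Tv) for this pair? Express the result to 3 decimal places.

The sequences differ at positions 7 (A/G, transition), 13 (G/A, transition), 15 (C/T, transition), 19 (C/A, transversion), 23 (T/G, transversion), 25 (A/T, transversion), 28 (A/G, transition), 30 (T/A, transversion), 33 (A/G, transition), 34 (T/C, transition), 35 (A/G, transition).
Of the 11 differences, 7 transitions and 4 transversions, so Ti/Tv = 7/4 = 1.750.

1.750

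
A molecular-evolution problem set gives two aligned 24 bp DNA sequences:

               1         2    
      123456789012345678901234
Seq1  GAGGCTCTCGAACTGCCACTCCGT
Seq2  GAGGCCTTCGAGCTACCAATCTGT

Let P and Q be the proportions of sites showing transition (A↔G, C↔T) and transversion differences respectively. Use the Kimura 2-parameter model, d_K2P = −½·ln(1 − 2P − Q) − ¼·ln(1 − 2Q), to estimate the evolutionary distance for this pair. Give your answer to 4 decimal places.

0.3283

Mismatches occur at site 6 (T/C, transition), site 7 (C/T, transition), site 12 (A/G, transition), site 15 (G/A, transition), site 19 (C/A, transversion), site 22 (C/T, transition).
Of the 6 differences, 5 transitions and 1 transversion over 24 sites: P = 5/24 = 0.208333, Q = 1/24 = 0.041667.
d = −0.5·ln(0.541667) − 0.25·ln(0.916666) = −0.5·(-0.613104) − 0.25·(-0.087012) = 0.3283.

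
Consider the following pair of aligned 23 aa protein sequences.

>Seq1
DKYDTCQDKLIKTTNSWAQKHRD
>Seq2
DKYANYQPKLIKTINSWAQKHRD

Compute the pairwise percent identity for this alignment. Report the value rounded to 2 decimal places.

Differing sites — 4:D/A; 5:T/N; 6:C/Y; 8:D/P; 14:T/I.
18 of the 23 sites match, so the percent identity is 18/23 × 100 = 78.26%.

78.26%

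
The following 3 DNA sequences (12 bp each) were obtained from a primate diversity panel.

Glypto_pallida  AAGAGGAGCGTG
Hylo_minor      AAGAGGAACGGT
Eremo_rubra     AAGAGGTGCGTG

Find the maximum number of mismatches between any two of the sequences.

Pairwise Hamming distances:
  Glypto_pallida vs Hylo_minor: 3
  Glypto_pallida vs Eremo_rubra: 1
  Hylo_minor vs Eremo_rubra: 4
The largest is 4, between Hylo_minor and Eremo_rubra.

4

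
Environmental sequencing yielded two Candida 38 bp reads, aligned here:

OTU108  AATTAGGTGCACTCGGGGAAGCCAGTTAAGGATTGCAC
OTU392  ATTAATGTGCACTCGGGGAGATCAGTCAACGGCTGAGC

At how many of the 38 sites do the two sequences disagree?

12

Differing sites — 2:A/T; 4:T/A; 6:G/T; 20:A/G; 21:G/A; 22:C/T; 27:T/C; 30:G/C; 32:A/G; 33:T/C; 36:C/A; 37:A/G.
That gives 12 mismatches out of 38 aligned sites, so the Hamming distance is 12.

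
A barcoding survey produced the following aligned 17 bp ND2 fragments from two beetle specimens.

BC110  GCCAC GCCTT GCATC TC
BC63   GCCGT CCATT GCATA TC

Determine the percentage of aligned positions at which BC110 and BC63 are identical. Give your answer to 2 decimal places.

70.59%

The sequences differ at positions 4 (A/G), 5 (C/T), 6 (G/C), 8 (C/A), 15 (C/A).
12 of the 17 sites match, so the percent identity is 12/17 × 100 = 70.59%.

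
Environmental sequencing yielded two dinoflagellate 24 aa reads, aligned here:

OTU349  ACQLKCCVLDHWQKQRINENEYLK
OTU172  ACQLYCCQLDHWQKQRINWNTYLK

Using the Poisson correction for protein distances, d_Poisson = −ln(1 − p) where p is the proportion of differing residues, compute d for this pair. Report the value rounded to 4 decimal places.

Differing sites — 5:K/Y; 8:V/Q; 19:E/W; 21:E/T.
p = 4/24 = 0.166667.
d = −ln(1 − 0.166667) = −ln(0.833333) = 0.1823.

0.1823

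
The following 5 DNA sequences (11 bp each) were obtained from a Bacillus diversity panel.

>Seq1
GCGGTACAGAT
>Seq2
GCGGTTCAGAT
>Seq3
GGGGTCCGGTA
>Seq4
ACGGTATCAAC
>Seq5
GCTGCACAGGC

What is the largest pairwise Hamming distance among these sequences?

Pairwise Hamming distances:
  Seq1 vs Seq2: 1
  Seq1 vs Seq3: 5
  Seq1 vs Seq4: 5
  Seq1 vs Seq5: 4
  Seq2 vs Seq3: 5
  Seq2 vs Seq4: 6
  Seq2 vs Seq5: 5
  Seq3 vs Seq4: 8
  Seq3 vs Seq5: 7
  Seq4 vs Seq5: 7
The largest is 8, between Seq3 and Seq4.

8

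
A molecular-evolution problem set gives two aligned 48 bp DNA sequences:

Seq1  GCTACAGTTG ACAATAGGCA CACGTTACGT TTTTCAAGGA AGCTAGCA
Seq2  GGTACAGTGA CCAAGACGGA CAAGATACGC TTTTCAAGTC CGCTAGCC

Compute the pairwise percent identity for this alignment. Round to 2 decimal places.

70.83%

Differing sites — 2:C/G; 9:T/G; 10:G/A; 11:A/C; 15:T/G; 17:G/C; 19:C/G; 23:C/A; 25:T/A; 30:T/C; 39:G/T; 40:A/C; 41:A/C; 48:A/C.
34 of the 48 sites match, so the percent identity is 34/48 × 100 = 70.83%.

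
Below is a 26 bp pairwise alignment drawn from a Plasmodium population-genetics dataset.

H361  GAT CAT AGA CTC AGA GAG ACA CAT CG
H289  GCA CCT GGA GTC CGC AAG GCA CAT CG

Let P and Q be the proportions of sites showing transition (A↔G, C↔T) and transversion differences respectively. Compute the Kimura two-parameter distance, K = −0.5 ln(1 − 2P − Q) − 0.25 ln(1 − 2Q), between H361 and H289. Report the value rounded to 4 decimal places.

0.4643

Mismatches occur at site 2 (A/C, transversion), site 3 (T/A, transversion), site 5 (A/C, transversion), site 7 (A/G, transition), site 10 (C/G, transversion), site 13 (A/C, transversion), site 15 (A/C, transversion), site 16 (G/A, transition), site 19 (A/G, transition).
Of the 9 differences, 3 transitions and 6 transversions over 26 sites: P = 3/26 = 0.115385, Q = 6/26 = 0.230769.
d = −0.5·ln(0.538461) − 0.25·ln(0.538462) = −0.5·(-0.619040) − 0.25·(-0.619038) = 0.4643.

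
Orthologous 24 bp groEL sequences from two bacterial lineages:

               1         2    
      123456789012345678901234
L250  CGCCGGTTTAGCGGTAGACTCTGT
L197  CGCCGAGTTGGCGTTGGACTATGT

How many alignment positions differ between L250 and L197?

6

The sequences differ at positions 6 (G/A), 7 (T/G), 10 (A/G), 14 (G/T), 16 (A/G), 21 (C/A).
That gives 6 mismatches out of 24 aligned sites, so the Hamming distance is 6.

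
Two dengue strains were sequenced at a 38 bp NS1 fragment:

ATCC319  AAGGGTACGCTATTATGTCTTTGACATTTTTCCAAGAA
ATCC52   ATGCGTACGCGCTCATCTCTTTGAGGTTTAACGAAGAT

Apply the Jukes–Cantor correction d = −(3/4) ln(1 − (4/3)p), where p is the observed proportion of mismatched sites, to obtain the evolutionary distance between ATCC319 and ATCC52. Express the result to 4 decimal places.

Mismatches occur at site 2 (A→T), site 4 (G→C), site 11 (T→G), site 12 (A→C), site 14 (T→C), site 17 (G→C), site 25 (C→G), site 26 (A→G), site 30 (T→A), site 31 (T→A), site 33 (C→G), site 38 (A→T).
p = 12/38 = 0.315789.
d = −0.75 · ln(1 − (4/3)·0.315789) = −0.75 · ln(0.578948) = −0.75 · (-0.546543) = 0.4099.

0.4099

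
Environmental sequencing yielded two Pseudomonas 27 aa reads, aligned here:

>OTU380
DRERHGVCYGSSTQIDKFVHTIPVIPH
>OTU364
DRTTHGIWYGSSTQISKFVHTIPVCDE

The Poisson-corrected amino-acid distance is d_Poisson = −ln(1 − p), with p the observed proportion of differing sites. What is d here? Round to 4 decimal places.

0.3514

The sequences differ at positions 3 (E/T), 4 (R/T), 7 (V/I), 8 (C/W), 16 (D/S), 25 (I/C), 26 (P/D), 27 (H/E).
p = 8/27 = 0.296296.
d = −ln(1 − 0.296296) = −ln(0.703704) = 0.3514.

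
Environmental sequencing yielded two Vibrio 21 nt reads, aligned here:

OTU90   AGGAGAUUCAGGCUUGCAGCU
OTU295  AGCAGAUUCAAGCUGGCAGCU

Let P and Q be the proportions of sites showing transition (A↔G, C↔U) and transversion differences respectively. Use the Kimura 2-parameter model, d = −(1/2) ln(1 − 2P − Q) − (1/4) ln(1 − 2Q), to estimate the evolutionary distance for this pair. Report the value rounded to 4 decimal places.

Differing sites — 3:G/C (Tv); 11:G/A (Ti); 15:U/G (Tv).
Of the 3 differences, 1 transition and 2 transversions over 21 sites: P = 1/21 = 0.047619, Q = 2/21 = 0.095238.
d = −0.5·ln(0.809524) − 0.25·ln(0.809524) = −0.5·(-0.211309) − 0.25·(-0.211309) = 0.1585.

0.1585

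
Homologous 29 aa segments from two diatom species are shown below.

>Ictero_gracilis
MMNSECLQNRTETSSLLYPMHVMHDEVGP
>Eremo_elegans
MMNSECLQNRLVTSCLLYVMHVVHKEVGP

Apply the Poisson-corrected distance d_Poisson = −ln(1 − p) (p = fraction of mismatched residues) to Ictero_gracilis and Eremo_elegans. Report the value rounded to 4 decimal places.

0.2318

The sequences differ at positions 11 (T/L), 12 (E/V), 15 (S/C), 19 (P/V), 23 (M/V), 25 (D/K).
p = 6/29 = 0.206897.
d = −ln(1 − 0.206897) = −ln(0.793103) = 0.2318.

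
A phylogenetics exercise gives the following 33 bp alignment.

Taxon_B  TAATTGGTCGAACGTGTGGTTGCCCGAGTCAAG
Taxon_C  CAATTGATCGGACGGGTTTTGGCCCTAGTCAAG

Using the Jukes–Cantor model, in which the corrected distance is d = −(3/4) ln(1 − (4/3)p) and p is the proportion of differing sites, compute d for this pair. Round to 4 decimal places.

Differing sites — 1:T/C; 7:G/A; 11:A/G; 15:T/G; 18:G/T; 19:G/T; 21:T/G; 26:G/T.
p = 8/33 = 0.242424.
d = −0.75 · ln(1 − (4/3)·0.242424) = −0.75 · ln(0.676768) = −0.75 · (-0.390427) = 0.2928.

0.2928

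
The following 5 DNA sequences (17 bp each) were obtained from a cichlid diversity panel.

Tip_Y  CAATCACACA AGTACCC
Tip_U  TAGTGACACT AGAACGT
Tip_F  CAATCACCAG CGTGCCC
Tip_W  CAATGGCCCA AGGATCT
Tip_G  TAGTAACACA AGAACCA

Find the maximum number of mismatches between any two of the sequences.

Pairwise Hamming distances:
  Tip_Y vs Tip_U: 7
  Tip_Y vs Tip_F: 5
  Tip_Y vs Tip_W: 6
  Tip_Y vs Tip_G: 5
  Tip_U vs Tip_F: 11
  Tip_U vs Tip_W: 8
  Tip_U vs Tip_G: 4
  Tip_F vs Tip_W: 9
  Tip_F vs Tip_G: 10
  Tip_W vs Tip_G: 8
The largest is 11, between Tip_U and Tip_F.

11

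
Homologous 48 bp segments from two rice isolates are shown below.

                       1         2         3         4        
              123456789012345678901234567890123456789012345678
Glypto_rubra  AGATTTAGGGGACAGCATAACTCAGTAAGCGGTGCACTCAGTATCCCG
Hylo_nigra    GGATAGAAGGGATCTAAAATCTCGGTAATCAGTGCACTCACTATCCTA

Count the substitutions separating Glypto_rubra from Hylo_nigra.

Mismatches occur at site 1 (A→G), site 5 (T→A), site 6 (T→G), site 8 (G→A), site 13 (C→T), site 14 (A→C), site 15 (G→T), site 16 (C→A), site 18 (T→A), site 20 (A→T), site 24 (A→G), site 29 (G→T), site 31 (G→A), site 41 (G→C), site 47 (C→T), site 48 (G→A).
That gives 16 mismatches out of 48 aligned sites, so the Hamming distance is 16.

16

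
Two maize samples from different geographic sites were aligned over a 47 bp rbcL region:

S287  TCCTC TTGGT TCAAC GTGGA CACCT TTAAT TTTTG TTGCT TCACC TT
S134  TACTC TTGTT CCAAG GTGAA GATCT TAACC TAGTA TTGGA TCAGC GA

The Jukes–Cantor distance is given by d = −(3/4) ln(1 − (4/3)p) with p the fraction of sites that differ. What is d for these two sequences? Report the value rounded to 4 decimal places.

Differing sites — 2:C/A; 9:G/T; 11:T/C; 15:C/G; 19:G/A; 21:C/G; 23:C/T; 27:T/A; 29:A/C; 30:T/C; 32:T/A; 33:T/G; 35:G/A; 39:C/G; 40:T/A; 44:C/G; 46:T/G; 47:T/A.
p = 18/47 = 0.382979.
d = −0.75 · ln(1 − (4/3)·0.382979) = −0.75 · ln(0.489361) = −0.75 · (-0.714655) = 0.5360.

0.5360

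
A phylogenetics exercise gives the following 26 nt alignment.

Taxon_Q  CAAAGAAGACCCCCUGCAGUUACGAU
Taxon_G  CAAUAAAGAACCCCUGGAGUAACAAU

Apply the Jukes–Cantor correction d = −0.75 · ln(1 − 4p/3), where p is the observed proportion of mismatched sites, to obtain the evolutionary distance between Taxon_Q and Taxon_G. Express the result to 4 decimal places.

0.2758

Mismatches occur at site 4 (A↔U), site 5 (G↔A), site 10 (C↔A), site 17 (C↔G), site 21 (U↔A), site 24 (G↔A).
p = 6/26 = 0.230769.
d = −0.75 · ln(1 − (4/3)·0.230769) = −0.75 · ln(0.692308) = −0.75 · (-0.367724) = 0.2758.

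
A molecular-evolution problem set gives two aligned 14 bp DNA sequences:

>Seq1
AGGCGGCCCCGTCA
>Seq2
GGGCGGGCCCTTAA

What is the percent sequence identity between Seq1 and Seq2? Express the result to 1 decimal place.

71.4%

Mismatches occur at site 1 (A↔G), site 7 (C↔G), site 11 (G↔T), site 13 (C↔A).
10 of the 14 sites match, so the percent identity is 10/14 × 100 = 71.4%.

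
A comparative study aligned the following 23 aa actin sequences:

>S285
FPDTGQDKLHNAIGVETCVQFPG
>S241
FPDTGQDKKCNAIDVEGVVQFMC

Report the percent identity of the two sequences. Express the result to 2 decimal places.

Differing sites — 9:L/K; 10:H/C; 14:G/D; 17:T/G; 18:C/V; 22:P/M; 23:G/C.
16 of the 23 sites match, so the percent identity is 16/23 × 100 = 69.57%.

69.57%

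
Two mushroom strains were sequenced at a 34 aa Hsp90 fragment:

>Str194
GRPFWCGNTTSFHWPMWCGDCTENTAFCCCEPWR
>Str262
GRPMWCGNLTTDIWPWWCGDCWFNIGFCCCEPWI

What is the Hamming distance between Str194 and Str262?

11

Mismatches occur at site 4 (F→M), site 9 (T→L), site 11 (S→T), site 12 (F→D), site 13 (H→I), site 16 (M→W), site 22 (T→W), site 23 (E→F), site 25 (T→I), site 26 (A→G), site 34 (R→I).
That gives 11 mismatches out of 34 aligned sites, so the Hamming distance is 11.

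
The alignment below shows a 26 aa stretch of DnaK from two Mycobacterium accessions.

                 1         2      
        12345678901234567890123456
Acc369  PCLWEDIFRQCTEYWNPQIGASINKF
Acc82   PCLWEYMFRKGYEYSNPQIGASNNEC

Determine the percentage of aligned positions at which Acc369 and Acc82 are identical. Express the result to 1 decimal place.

Mismatches occur at site 6 (D→Y), site 7 (I→M), site 10 (Q→K), site 11 (C→G), site 12 (T→Y), site 15 (W→S), site 23 (I→N), site 25 (K→E), site 26 (F→C).
17 of the 26 sites match, so the percent identity is 17/26 × 100 = 65.4%.

65.4%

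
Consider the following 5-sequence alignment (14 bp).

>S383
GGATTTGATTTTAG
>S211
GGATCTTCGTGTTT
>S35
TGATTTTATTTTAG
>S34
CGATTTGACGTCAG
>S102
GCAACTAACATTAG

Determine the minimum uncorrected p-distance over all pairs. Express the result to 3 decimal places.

0.143

Pairwise Hamming distances:
  S383 vs S211: 7
  S383 vs S35: 2
  S383 vs S34: 4
  S383 vs S102: 6
  S211 vs S35: 7
  S211 vs S34: 10
  S211 vs S102: 9
  S35 vs S34: 5
  S35 vs S102: 7
  S34 vs S102: 7
The smallest is 2 mismatches, between S383 and S35; p = 2/14 = 0.143.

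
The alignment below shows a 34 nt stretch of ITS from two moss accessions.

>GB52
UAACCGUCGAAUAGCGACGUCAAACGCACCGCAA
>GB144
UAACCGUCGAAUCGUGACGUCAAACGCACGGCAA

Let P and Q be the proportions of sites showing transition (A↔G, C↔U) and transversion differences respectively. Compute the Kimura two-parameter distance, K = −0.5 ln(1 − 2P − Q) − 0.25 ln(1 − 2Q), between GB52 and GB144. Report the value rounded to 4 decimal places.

Mismatches occur at site 13 (A↔C, transversion), site 15 (C↔U, transition), site 30 (C↔G, transversion).
Of the 3 differences, 1 transition and 2 transversions over 34 sites: P = 1/34 = 0.029412, Q = 2/34 = 0.058824.
d = −0.5·ln(0.882352) − 0.25·ln(0.882352) = −0.5·(-0.125164) − 0.25·(-0.125164) = 0.0939.

0.0939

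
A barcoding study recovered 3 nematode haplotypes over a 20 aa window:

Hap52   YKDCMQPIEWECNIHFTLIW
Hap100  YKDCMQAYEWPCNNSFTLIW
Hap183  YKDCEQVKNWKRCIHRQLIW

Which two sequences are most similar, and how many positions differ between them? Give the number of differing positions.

Pairwise Hamming distances:
  Hap52 vs Hap100: 5
  Hap52 vs Hap183: 9
  Hap100 vs Hap183: 11
The smallest is 5, between Hap52 and Hap100.

5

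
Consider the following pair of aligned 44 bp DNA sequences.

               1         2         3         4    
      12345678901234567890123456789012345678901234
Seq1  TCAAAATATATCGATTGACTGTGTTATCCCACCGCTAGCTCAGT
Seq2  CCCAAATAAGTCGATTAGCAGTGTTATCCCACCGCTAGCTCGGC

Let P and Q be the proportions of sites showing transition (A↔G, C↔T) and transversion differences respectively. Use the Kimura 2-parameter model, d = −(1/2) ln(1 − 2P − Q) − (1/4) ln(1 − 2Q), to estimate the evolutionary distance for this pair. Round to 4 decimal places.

Differing sites — 1:T/C (Ti); 3:A/C (Tv); 9:T/A (Tv); 10:A/G (Ti); 17:G/A (Ti); 18:A/G (Ti); 20:T/A (Tv); 42:A/G (Ti); 44:T/C (Ti).
Of the 9 differences, 6 transitions and 3 transversions over 44 sites: P = 6/44 = 0.136364, Q = 3/44 = 0.068182.
d = −0.5·ln(0.659090) − 0.25·ln(0.863636) = −0.5·(-0.416895) − 0.25·(-0.146604) = 0.2451.

0.2451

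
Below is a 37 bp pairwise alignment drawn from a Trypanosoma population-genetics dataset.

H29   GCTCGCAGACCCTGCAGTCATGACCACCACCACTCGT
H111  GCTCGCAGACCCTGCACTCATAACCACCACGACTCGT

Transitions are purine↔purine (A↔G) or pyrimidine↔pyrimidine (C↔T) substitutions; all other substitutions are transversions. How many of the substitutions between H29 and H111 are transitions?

1

Mismatches occur at site 17 (G→C, transversion), site 22 (G→A, transition), site 31 (C→G, transversion).
Of the 3 differences, 1 transition and 2 transversions, so the answer is 1.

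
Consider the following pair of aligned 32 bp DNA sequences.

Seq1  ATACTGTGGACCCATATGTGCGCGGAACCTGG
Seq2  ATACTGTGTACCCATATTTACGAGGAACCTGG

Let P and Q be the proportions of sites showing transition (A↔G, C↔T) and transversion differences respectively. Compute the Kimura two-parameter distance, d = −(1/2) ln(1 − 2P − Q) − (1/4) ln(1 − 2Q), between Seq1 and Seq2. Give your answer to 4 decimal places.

0.1369

Differing sites — 9:G/T (Tv); 18:G/T (Tv); 20:G/A (Ti); 23:C/A (Tv).
Of the 4 differences, 1 transition and 3 transversions over 32 sites: P = 1/32 = 0.031250, Q = 3/32 = 0.093750.
d = −0.5·ln(0.843750) − 0.25·ln(0.812500) = −0.5·(-0.169899) − 0.25·(-0.207639) = 0.1369.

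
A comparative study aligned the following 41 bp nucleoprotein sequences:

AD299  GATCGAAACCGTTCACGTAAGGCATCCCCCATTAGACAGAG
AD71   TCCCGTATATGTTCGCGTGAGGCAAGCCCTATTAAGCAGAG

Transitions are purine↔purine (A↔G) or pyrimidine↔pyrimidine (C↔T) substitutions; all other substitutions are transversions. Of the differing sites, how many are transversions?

7

The sequences differ at positions 1 (G/T, transversion), 2 (A/C, transversion), 3 (T/C, transition), 6 (A/T, transversion), 8 (A/T, transversion), 9 (C/A, transversion), 10 (C/T, transition), 15 (A/G, transition), 19 (A/G, transition), 25 (T/A, transversion), 26 (C/G, transversion), 30 (C/T, transition), 35 (G/A, transition), 36 (A/G, transition).
Of the 14 differences, 7 transitions and 7 transversions, so the answer is 7.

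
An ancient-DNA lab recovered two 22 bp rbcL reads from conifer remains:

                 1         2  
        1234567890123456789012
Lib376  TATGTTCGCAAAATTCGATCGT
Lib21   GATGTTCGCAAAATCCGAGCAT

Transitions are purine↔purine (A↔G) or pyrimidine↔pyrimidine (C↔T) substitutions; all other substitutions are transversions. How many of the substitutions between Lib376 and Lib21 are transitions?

Mismatches occur at site 1 (T↔G, transversion), site 15 (T↔C, transition), site 19 (T↔G, transversion), site 21 (G↔A, transition).
Of the 4 differences, 2 transitions and 2 transversions, so the answer is 2.

2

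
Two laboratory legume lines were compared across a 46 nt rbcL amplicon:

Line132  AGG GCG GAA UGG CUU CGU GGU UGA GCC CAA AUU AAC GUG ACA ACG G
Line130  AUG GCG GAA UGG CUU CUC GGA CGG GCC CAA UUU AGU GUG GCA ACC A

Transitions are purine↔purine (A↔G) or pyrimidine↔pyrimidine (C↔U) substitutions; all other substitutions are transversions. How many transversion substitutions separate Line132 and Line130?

5

The sequences differ at positions 2 (G/U, transversion), 17 (G/U, transversion), 18 (U/C, transition), 21 (U/A, transversion), 22 (U/C, transition), 24 (A/G, transition), 31 (A/U, transversion), 35 (A/G, transition), 36 (C/U, transition), 40 (A/G, transition), 45 (G/C, transversion), 46 (G/A, transition).
Of the 12 differences, 7 transitions and 5 transversions, so the answer is 5.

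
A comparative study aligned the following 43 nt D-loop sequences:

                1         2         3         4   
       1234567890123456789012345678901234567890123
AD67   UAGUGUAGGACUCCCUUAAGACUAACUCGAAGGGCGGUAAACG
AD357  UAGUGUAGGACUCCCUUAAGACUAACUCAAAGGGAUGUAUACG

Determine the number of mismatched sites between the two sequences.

4

Differing sites — 29:G/A; 35:C/A; 36:G/U; 40:A/U.
That gives 4 mismatches out of 43 aligned sites, so the Hamming distance is 4.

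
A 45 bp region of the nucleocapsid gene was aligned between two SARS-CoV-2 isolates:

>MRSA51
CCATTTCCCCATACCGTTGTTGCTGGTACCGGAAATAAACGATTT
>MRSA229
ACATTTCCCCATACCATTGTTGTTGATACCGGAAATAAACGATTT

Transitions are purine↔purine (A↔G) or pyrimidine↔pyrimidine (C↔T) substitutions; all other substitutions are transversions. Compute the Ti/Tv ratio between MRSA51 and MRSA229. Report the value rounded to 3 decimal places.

The sequences differ at positions 1 (C/A, transversion), 16 (G/A, transition), 23 (C/T, transition), 26 (G/A, transition).
Of the 4 differences, 3 transitions and 1 transversion, so Ti/Tv = 3/1 = 3.000.

3.000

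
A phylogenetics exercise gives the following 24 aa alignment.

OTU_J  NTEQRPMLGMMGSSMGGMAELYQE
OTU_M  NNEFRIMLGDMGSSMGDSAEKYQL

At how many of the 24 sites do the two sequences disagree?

Mismatches occur at site 2 (T↔N), site 4 (Q↔F), site 6 (P↔I), site 10 (M↔D), site 17 (G↔D), site 18 (M↔S), site 21 (L↔K), site 24 (E↔L).
That gives 8 mismatches out of 24 aligned sites, so the Hamming distance is 8.

8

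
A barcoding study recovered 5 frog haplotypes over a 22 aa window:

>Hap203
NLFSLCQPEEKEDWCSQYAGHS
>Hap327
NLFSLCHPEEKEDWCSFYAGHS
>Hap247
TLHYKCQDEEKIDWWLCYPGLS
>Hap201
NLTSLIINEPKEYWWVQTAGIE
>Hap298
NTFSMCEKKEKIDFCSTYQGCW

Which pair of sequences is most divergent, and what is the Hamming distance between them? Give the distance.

Pairwise Hamming distances:
  Hap203 vs Hap327: 2
  Hap203 vs Hap247: 11
  Hap203 vs Hap201: 11
  Hap203 vs Hap298: 11
  Hap327 vs Hap247: 12
  Hap327 vs Hap201: 12
  Hap327 vs Hap298: 11
  Hap247 vs Hap201: 16
  Hap247 vs Hap298: 15
  Hap201 vs Hap298: 18
The largest is 18, between Hap201 and Hap298.

18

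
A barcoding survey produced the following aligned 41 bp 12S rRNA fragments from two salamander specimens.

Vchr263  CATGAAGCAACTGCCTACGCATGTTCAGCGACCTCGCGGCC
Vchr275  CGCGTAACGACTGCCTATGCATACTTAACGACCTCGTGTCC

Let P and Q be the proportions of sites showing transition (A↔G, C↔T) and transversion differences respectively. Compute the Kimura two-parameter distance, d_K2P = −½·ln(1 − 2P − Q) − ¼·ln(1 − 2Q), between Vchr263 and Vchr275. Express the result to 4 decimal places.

Differing sites — 2:A/G (Ti); 3:T/C (Ti); 5:A/T (Tv); 7:G/A (Ti); 9:A/G (Ti); 18:C/T (Ti); 23:G/A (Ti); 24:T/C (Ti); 26:C/T (Ti); 28:G/A (Ti); 37:C/T (Ti); 39:G/T (Tv).
Of the 12 differences, 10 transitions and 2 transversions over 41 sites: P = 10/41 = 0.243902, Q = 2/41 = 0.048780.
d = −0.5·ln(0.463416) − 0.25·ln(0.902440) = −0.5·(-0.769130) − 0.25·(-0.102653) = 0.4102.

0.4102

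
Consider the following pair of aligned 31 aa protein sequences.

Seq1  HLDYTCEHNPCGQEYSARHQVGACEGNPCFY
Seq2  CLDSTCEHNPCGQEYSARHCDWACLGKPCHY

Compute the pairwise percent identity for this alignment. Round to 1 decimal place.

74.2%

Differing sites — 1:H/C; 4:Y/S; 20:Q/C; 21:V/D; 22:G/W; 25:E/L; 27:N/K; 30:F/H.
23 of the 31 sites match, so the percent identity is 23/31 × 100 = 74.2%.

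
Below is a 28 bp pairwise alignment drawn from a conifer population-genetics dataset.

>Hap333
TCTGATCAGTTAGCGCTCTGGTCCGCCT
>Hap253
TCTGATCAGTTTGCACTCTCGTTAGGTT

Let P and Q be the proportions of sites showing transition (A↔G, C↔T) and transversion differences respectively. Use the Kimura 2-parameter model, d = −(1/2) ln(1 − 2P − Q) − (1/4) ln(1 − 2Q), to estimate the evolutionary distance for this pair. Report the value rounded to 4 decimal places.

Differing sites — 12:A/T (Tv); 15:G/A (Ti); 20:G/C (Tv); 23:C/T (Ti); 24:C/A (Tv); 26:C/G (Tv); 27:C/T (Ti).
Of the 7 differences, 3 transitions and 4 transversions over 28 sites: P = 3/28 = 0.107143, Q = 4/28 = 0.142857.
d = −0.5·ln(0.642857) − 0.25·ln(0.714286) = −0.5·(-0.441833) − 0.25·(-0.336472) = 0.3050.

0.3050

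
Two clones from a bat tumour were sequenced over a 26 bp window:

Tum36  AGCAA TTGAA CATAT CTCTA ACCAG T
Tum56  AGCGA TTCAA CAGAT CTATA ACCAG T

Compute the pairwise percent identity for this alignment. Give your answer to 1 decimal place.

84.6%

Mismatches occur at site 4 (A→G), site 8 (G→C), site 13 (T→G), site 18 (C→A).
22 of the 26 sites match, so the percent identity is 22/26 × 100 = 84.6%.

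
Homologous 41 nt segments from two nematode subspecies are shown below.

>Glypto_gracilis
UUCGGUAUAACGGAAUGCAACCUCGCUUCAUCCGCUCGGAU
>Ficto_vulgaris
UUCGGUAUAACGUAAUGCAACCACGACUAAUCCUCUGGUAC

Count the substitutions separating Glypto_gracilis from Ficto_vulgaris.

Differing sites — 13:G/U; 23:U/A; 26:C/A; 27:U/C; 29:C/A; 34:G/U; 37:C/G; 39:G/U; 41:U/C.
That gives 9 mismatches out of 41 aligned sites, so the Hamming distance is 9.

9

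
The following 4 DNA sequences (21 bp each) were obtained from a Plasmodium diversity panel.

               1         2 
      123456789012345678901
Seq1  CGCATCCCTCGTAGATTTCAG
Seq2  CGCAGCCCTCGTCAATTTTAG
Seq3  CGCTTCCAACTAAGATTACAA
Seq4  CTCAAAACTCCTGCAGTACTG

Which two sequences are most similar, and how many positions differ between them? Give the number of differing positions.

Pairwise Hamming distances:
  Seq1 vs Seq2: 4
  Seq1 vs Seq3: 7
  Seq1 vs Seq4: 10
  Seq2 vs Seq3: 11
  Seq2 vs Seq4: 11
  Seq3 vs Seq4: 14
The smallest is 4, between Seq1 and Seq2.

4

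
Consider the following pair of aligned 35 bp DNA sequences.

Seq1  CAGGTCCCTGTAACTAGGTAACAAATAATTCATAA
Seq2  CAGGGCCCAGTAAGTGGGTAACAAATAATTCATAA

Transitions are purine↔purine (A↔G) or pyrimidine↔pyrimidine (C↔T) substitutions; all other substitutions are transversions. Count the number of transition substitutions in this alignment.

1

The sequences differ at positions 5 (T/G, transversion), 9 (T/A, transversion), 14 (C/G, transversion), 16 (A/G, transition).
Of the 4 differences, 1 transition and 3 transversions, so the answer is 1.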